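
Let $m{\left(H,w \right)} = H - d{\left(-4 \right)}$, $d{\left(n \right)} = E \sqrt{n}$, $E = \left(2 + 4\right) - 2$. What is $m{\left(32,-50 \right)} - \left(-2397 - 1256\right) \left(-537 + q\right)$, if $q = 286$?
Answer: $-916871 - 8 i \approx -9.1687 \cdot 10^{5} - 8.0 i$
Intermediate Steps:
$E = 4$ ($E = 6 - 2 = 4$)
$d{\left(n \right)} = 4 \sqrt{n}$
$m{\left(H,w \right)} = H - 8 i$ ($m{\left(H,w \right)} = H - 4 \sqrt{-4} = H - 4 \cdot 2 i = H - 8 i$)
$m{\left(32,-50 \right)} - \left(-2397 - 1256\right) \left(-537 + q\right) = \left(32 - 8 i\right) - \left(-2397 - 1256\right) \left(-537 + 286\right) = \left(32 - 8 i\right) - \left(-3653\right) \left(-251\right) = \left(32 - 8 i\right) - 916903 = -916871 - 8 i$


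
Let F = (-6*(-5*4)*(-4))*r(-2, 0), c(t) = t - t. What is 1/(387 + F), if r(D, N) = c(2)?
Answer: 1/387 ≈ 0.0025840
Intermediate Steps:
c(t) = 0
r(D, N) = 0
F = 0 (F = -6*(-5*4)*(-4)*0 = -(-120)*(-4)*0 = -6*80*0 = -480*0 = 0)
1/(387 + F) = 1/(387 + 0) = 1/387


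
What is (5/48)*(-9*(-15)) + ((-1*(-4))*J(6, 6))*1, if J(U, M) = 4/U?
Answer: 803/48 ≈ 16.729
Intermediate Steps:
(5/48)*(-9*(-15)) + ((-1*(-4))*J(6, 6))*1 = (5/48)*(-9*(-15)) + ((-1*(-4))*(4/6))*1 = (5*(1/48))*135 + (4*(4*(⅙)))*1 = (5/48)*135 + (4*(⅔))*1 = 225/16 + (8/3)*1 = 225/16 + 8/3 = 803/48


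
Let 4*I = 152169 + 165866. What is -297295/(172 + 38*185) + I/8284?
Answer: -3780339525/119322736 ≈ -31.682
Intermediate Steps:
I = 318035/4 (I = (152169 + 165866)/4 = (1/4)*318035 = 318035/4 ≈ 79509.)
-297295/(172 + 38*185) + I/8284 = -297295/(172 + 38*185) + (318035/4)/8284 = -297295/(172 + 7030) + (318035/4)*(1/8284) = -297295/7202 + 318035/33136 = -3780339525/119322736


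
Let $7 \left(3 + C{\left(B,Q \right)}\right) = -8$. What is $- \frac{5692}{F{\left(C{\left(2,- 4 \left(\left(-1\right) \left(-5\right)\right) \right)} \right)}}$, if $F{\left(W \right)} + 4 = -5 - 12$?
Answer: $\frac{5692}{21} \approx 271.05$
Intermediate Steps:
$C{\left(B,Q \right)} = - \frac{29}{7}$ ($C{\left(B,Q \right)} = -3 + \frac{1}{7} \left(-8\right) = -3 - \frac{8}{7} = - \frac{29}{7}$)
$F{\left(W \right)} = -21$ ($F{\left(W \right)} = -4 - 17 = -21$)
$- \frac{5692}{F{\left(C{\left(2,- 4 \left(\left(-1\right) \left(-5\right)\right) \right)} \right)}} = - \frac{5692}{-21} = \left(-5692\right) \left(- \frac{1}{21}\right) = \frac{5692}{21}$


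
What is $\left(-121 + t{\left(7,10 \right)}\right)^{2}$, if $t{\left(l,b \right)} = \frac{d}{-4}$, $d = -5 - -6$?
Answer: $\frac{235225}{16} \approx 14702.0$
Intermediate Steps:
$d = 1$ ($d = -5 + 6 = 1$)
$t{\left(l,b \right)} = - \frac{1}{4}$ ($t{\left(l,b \right)} = 1 \frac{1}{-4} = 1 \left(- \frac{1}{4}\right) = - \frac{1}{4}$)
$\left(-121 + t{\left(7,10 \right)}\right)^{2} = \left(-121 - \frac{1}{4}\right)^{2} = \left(- \frac{485}{4}\right)^{2} = \frac{235225}{16}$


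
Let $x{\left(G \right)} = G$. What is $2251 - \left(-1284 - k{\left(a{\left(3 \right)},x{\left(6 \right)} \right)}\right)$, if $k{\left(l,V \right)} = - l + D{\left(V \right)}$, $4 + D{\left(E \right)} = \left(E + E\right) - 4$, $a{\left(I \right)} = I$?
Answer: $3536$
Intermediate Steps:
$D{\left(E \right)} = -8 + 2 E$ ($D{\left(E \right)} = -4 + \left(\left(E + E\right) - 4\right) = -4 + \left(2 E - 4\right) = -4 + \left(-4 + 2 E\right) = -8 + 2 E$)
$k{\left(l,V \right)} = -8 - l + 2 V$ ($k{\left(l,V \right)} = - l + \left(-8 + 2 V\right) = -8 - l + 2 V$)
$2251 - \left(-1284 - k{\left(a{\left(3 \right)},x{\left(6 \right)} \right)}\right) = 2251 - \left(-1284 - \left(-8 - 3 + 2 \cdot 6\right)\right) = 2251 - \left(-1284 - \left(-8 - 3 + 12\right)\right) = 2251 - \left(-1284 - 1\right) = 2251 - -1285 = 2251 + 1285 = 3536$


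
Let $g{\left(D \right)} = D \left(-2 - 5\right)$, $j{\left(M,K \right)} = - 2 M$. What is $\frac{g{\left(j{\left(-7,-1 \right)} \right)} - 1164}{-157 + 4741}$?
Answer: $- \frac{631}{2292} \approx -0.27531$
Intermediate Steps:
$g{\left(D \right)} = - 7 D$ ($g{\left(D \right)} = D \left(-7\right) = - 7 D$)
$\frac{g{\left(j{\left(-7,-1 \right)} \right)} - 1164}{-157 + 4741} = \frac{- 7 \left(\left(-2\right) \left(-7\right)\right) - 1164}{-157 + 4741} = \frac{\left(-7\right) 14 - 1164}{4584} = \left(-98 - 1164\right) \frac{1}{4584} = \left(-1262\right) \frac{1}{4584} = - \frac{631}{2292}$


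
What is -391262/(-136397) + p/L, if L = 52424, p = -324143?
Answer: -23700613683/7150476328 ≈ -3.3145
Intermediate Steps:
-391262/(-136397) + p/L = -391262/(-136397) - 324143/52424 = -391262*(-1/136397) - 324143*1/52424 = 391262/136397 - 324143/52424 = -23700613683/7150476328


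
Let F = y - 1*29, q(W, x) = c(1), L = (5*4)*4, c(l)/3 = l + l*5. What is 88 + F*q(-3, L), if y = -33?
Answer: -1028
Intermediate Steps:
c(l) = 18*l (c(l) = 3*(l + l*5) = 3*(l + 5*l) = 3*(6*l) = 18*l)
L = 80 (L = 20*4 = 80)
q(W, x) = 18 (q(W, x) = 18*1 = 18)
F = -62 (F = -33 - 1*29 = -33 - 29 = -62)
88 + F*q(-3, L) = 88 - 62*18 = 88 - 1116 = -1028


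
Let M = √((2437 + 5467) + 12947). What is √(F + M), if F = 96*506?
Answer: √(48576 + √20851) ≈ 220.73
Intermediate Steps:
F = 48576
M = √20851 (M = √(7904 + 12947) = √20851 ≈ 144.40)
√(F + M) = √(48576 + √20851)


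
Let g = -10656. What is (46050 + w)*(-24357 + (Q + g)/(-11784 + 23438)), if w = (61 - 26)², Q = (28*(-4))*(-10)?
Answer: -6709882905925/5827 ≈ -1.1515e+9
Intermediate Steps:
Q = 1120 (Q = -112*(-10) = 1120)
w = 1225 (w = 35² = 1225)
(46050 + w)*(-24357 + (Q + g)/(-11784 + 23438)) = (46050 + 1225)*(-24357 + (1120 - 10656)/(-11784 + 23438)) = 47275*(-24357 - 9536/11654) = 47275*(-24357 - 9536*1/11654) = 47275*(-24357 - 4768/5827) = 47275*(-141933007/5827) = -6709882905925/5827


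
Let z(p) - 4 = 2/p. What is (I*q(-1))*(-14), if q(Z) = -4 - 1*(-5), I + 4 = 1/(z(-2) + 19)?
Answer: 609/11 ≈ 55.364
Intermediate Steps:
z(p) = 4 + 2/p
I = -87/22 (I = -4 + 1/((4 + 2/(-2)) + 19) = -4 + 1/((4 + 2*(-½)) + 19) = -4 + 1/((4 - 1) + 19) = -4 + 1/(3 + 19) = -4 + 1/22 = -87/22 ≈ -3.9545)
q(Z) = 1 (q(Z) = -4 + 5 = 1)
(I*q(-1))*(-14) = -87/22*1*(-14) = -87/22*(-14) = 609/11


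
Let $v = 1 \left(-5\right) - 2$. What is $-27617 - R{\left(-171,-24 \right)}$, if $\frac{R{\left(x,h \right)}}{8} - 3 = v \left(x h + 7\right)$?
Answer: $202575$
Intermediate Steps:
$v = -7$ ($v = -5 - 2 = -7$)
$R{\left(x,h \right)} = -368 - 56 h x$ ($R{\left(x,h \right)} = 24 + 8 \left(- 7 \left(x h + 7\right)\right) = 24 + 8 \left(- 7 \left(h x + 7\right)\right) = 24 + 8 \left(- 7 \left(7 + h x\right)\right) = 24 + 8 \left(-49 - 7 h x\right) = 24 - \left(392 + 56 h x\right) = -368 - 56 h x$)
$-27617 - R{\left(-171,-24 \right)} = -27617 - \left(-368 - \left(-1344\right) \left(-171\right)\right) = -27617 - \left(-368 - 229824\right) = -27617 - -230192 = -27617 + 230192 = 202575$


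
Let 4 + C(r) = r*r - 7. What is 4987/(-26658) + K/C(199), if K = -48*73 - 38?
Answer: -145928983/527695110 ≈ -0.27654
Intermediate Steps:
K = -3542 (K = -3504 - 38 = -3542)
C(r) = -11 + r² (C(r) = -4 + (r*r - 7) = -4 + (r² - 7) = -4 + (-7 + r²) = -11 + r²)
4987/(-26658) + K/C(199) = 4987/(-26658) - 3542/(-11 + 199²) = 4987*(-1/26658) - 3542/(-11 + 39601) = -4987/26658 - 3542/39590 = -4987/26658 - 3542*1/39590 = -4987/26658 - 1771/19795 = -145928983/527695110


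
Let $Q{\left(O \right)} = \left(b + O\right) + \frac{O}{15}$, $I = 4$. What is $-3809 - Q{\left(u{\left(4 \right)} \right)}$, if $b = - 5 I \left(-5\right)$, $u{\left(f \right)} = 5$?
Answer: $- \frac{11743}{3} \approx -3914.3$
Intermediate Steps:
$b = 100$ ($b = \left(-5\right) 4 \left(-5\right) = \left(-20\right) \left(-5\right) = 100$)
$Q{\left(O \right)} = 100 + \frac{16 O}{15}$ ($Q{\left(O \right)} = \left(100 + O\right) + \frac{O}{15} = 100 + \frac{16 O}{15}$)
$-3809 - Q{\left(u{\left(4 \right)} \right)} = -3809 - \left(100 + \frac{16}{15} \cdot 5\right) = -3809 - \left(100 + \frac{16}{3}\right) = -3809 - \frac{316}{3} = - \frac{11743}{3}$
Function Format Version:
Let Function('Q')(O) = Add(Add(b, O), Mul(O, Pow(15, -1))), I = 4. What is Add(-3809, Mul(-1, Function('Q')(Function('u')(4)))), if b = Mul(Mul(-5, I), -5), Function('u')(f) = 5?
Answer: Rational(-11743, 3) ≈ -3914.3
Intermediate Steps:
b = 100 (b = Mul(Mul(-5, 4), -5) = Mul(-20, -5) = 100)
Function('Q')(O) = Add(100, Mul(Rational(16, 15), O)) (Function('Q')(O) = Add(Add(100, O), Mul(O, Pow(15, -1))) = Add(Add(100, O), Mul(O, Rational(1, 15))) = Add(Add(100, O), Mul(Rational(1, 15), O)) = Add(100, Mul(Rational(16, 15), O)))
Add(-3809, Mul(-1, Function('Q')(Function('u')(4)))) = Add(-3809, Mul(-1, Add(100, Mul(Rational(16, 15), 5)))) = Add(-3809, Mul(-1, Add(100, Rational(16, 3)))) = Add(-3809, Mul(-1, Rational(316, 3))) = Add(-3809, Rational(-316, 3)) = Rational(-11743, 3)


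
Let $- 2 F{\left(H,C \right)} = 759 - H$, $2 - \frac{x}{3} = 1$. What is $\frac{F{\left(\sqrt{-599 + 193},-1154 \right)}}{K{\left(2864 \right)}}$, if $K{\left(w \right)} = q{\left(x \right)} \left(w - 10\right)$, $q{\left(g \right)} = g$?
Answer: $- \frac{253}{5708} + \frac{i \sqrt{406}}{17124} \approx -0.044324 + 0.0011767 i$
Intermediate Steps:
$x = 3$ ($x = 6 - 3 = 3$)
$F{\left(H,C \right)} = - \frac{759}{2} + \frac{H}{2}$ ($F{\left(H,C \right)} = - \frac{759 - H}{2} = - \frac{759}{2} + \frac{H}{2}$)
$K{\left(w \right)} = -30 + 3 w$ ($K{\left(w \right)} = 3 \left(w - 10\right) = 3 \left(-10 + w\right) = -30 + 3 w$)
$\frac{F{\left(\sqrt{-599 + 193},-1154 \right)}}{K{\left(2864 \right)}} = \frac{- \frac{759}{2} + \frac{\sqrt{-599 + 193}}{2}}{-30 + 3 \cdot 2864} = \frac{- \frac{759}{2} + \frac{\sqrt{-406}}{2}}{-30 + 8592} = \frac{- \frac{759}{2} + \frac{i \sqrt{406}}{2}}{8562} = \left(- \frac{759}{2} + \frac{i \sqrt{406}}{2}\right) \frac{1}{8562} = - \frac{253}{5708} + \frac{i \sqrt{406}}{17124}$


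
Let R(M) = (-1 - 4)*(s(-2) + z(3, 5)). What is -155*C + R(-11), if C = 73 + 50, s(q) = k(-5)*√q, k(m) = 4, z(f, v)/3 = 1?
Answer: -19080 - 20*I*√2 ≈ -19080.0 - 28.284*I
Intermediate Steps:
z(f, v) = 3 (z(f, v) = 3*1 = 3)
s(q) = 4*√q
R(M) = -15 - 20*I*√2 (R(M) = (-1 - 4)*(4*√(-2) + 3) = -5*(4*(I*√2) + 3) = -5*(4*I*√2 + 3) = -5*(3 + 4*I*√2) = -15 - 20*I*√2)
C = 123
-155*C + R(-11) = -155*123 + (-15 - 20*I*√2) = -19065 + (-15 - 20*I*√2) = -19080 - 20*I*√2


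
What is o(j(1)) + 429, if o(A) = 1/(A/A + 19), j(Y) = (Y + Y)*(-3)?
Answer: 8581/20 ≈ 429.05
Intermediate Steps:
j(Y) = -6*Y (j(Y) = (2*Y)*(-3) = -6*Y)
o(A) = 1/20 (o(A) = 1/(1 + 19) = 1/20)
o(j(1)) + 429 = 1/20 + 429 = 8581/20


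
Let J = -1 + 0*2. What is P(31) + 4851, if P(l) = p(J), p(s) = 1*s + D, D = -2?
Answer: 4848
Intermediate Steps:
J = -1 (J = -1 + 0 = -1)
p(s) = -2 + s (p(s) = 1*s - 2 = s - 2 = -2 + s)
P(l) = -3 (P(l) = -2 - 1 = -3)
P(31) + 4851 = -3 + 4851 = 4848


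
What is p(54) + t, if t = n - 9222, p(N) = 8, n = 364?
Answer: -8850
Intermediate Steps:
t = -8858 (t = 364 - 9222 = -8858)
p(54) + t = 8 - 8858 = -8850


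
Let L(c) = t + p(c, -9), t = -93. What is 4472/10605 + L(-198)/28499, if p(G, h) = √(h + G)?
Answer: 126461263/302231895 + 3*I*√23/28499 ≈ 0.41842 + 0.00050484*I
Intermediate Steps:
p(G, h) = √(G + h)
L(c) = -93 + √(-9 + c) (L(c) = -93 + √(c - 9) = -93 + √(-9 + c))
4472/10605 + L(-198)/28499 = 4472/10605 + (-93 + √(-9 - 198))/28499 = 4472*(1/10605) + (-93 + √(-207))*(1/28499) = 4472/10605 + (-93 + 3*I*√23)*(1/28499) = 4472/10605 + (-93/28499 + 3*I*√23/28499) = 126461263/302231895 + 3*I*√23/28499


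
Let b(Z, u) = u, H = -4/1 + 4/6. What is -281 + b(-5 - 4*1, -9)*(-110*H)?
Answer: -3581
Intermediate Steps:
H = -10/3 (H = -4*1 + 4*(⅙) = -4 + ⅔ = -10/3 ≈ -3.3333)
-281 + b(-5 - 4*1, -9)*(-110*H) = -281 - (-990)*(-10)/3 = -281 - 9*1100/3 = -281 - 3300 = -3581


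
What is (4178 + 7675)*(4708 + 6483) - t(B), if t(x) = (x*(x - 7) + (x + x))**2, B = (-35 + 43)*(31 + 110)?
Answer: -1604507714613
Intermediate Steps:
B = 1128 (B = 8*141 = 1128)
t(x) = (2*x + x*(-7 + x))**2 (t(x) = (x*(-7 + x) + 2*x)**2 = (2*x + x*(-7 + x))**2)
(4178 + 7675)*(4708 + 6483) - t(B) = (4178 + 7675)*(4708 + 6483) - 1128**2*(-5 + 1128)**2 = 11853*11191 - 1272384*1123**2 = 132646923 - 1272384*1261129 = 132646923 - 1*1604640361536 = 132646923 - 1604640361536 = -1604507714613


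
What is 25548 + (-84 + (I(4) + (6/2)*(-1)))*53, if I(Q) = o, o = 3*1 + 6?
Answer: 21414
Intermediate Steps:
o = 9 (o = 3 + 6 = 9)
I(Q) = 9
25548 + (-84 + (I(4) + (6/2)*(-1)))*53 = 25548 + (-84 + (9 + (6/2)*(-1)))*53 = 25548 + (-84 + (9 + (6*(½))*(-1)))*53 = 25548 + (-84 + (9 + 3*(-1)))*53 = 25548 + (-84 + (9 - 3))*53 = 25548 + (-84 + 6)*53 = 25548 - 78*53 = 25548 - 4134 = 21414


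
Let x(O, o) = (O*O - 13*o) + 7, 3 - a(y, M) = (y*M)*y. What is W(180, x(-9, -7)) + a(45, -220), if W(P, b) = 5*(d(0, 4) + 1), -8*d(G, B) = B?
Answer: 891011/2 ≈ 4.4551e+5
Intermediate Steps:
d(G, B) = -B/8
a(y, M) = 3 - M*y**2 (a(y, M) = 3 - y*M*y = 3 - M*y*y = 3 - M*y**2)
x(O, o) = 7 + O**2 - 13*o (x(O, o) = (O**2 - 13*o) + 7 = 7 + O**2 - 13*o)
W(P, b) = 5/2 (W(P, b) = 5*(-1/8*4 + 1) = 5*(-1/2 + 1) = 5*(1/2) = 5/2)
W(180, x(-9, -7)) + a(45, -220) = 5/2 + (3 - 1*(-220)*45**2) = 5/2 + (3 - 1*(-220)*2025) = 5/2 + (3 + 445500) = 5/2 + 445503 = 891011/2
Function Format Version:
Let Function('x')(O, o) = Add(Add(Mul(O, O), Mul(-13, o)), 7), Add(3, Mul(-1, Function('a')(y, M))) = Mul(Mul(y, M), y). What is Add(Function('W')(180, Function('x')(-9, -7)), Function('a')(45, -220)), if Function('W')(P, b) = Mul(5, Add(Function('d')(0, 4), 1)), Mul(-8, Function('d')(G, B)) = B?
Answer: Rational(891011, 2) ≈ 4.4551e+5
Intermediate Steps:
Function('d')(G, B) = Mul(Rational(-1, 8), B)
Function('a')(y, M) = Add(3, Mul(-1, M, Pow(y, 2))) (Function('a')(y, M) = Add(3, Mul(-1, Mul(Mul(y, M), y))) = Add(3, Mul(-1, Mul(Mul(M, y), y))) = Add(3, Mul(-1, Mul(M, Pow(y, 2)))) = Add(3, Mul(-1, M, Pow(y, 2))))
Function('x')(O, o) = Add(7, Pow(O, 2), Mul(-13, o)) (Function('x')(O, o) = Add(Add(Pow(O, 2), Mul(-13, o)), 7) = Add(7, Pow(O, 2), Mul(-13, o)))
Function('W')(P, b) = Rational(5, 2) (Function('W')(P, b) = Mul(5, Add(Mul(Rational(-1, 8), 4), 1)) = Mul(5, Add(Rational(-1, 2), 1)) = Mul(5, Rational(1, 2)) = Rational(5, 2))
Add(Function('W')(180, Function('x')(-9, -7)), Function('a')(45, -220)) = Add(Rational(5, 2), Add(3, Mul(-1, -220, Pow(45, 2)))) = Add(Rational(5, 2), Add(3, Mul(-1, -220, 2025))) = Add(Rational(5, 2), Add(3, 445500)) = Add(Rational(5, 2), 445503) = Rational(891011, 2)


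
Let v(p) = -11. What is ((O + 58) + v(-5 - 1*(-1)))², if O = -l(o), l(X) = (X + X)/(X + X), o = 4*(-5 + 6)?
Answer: 2116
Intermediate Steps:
o = 4 (o = 4*1 = 4)
l(X) = 1 (l(X) = (2*X)/((2*X)) = (2*X)*(1/(2*X)) = 1)
O = -1 (O = -1*1 = -1)
((O + 58) + v(-5 - 1*(-1)))² = ((-1 + 58) - 11)² = (57 - 11)² = 46² = 2116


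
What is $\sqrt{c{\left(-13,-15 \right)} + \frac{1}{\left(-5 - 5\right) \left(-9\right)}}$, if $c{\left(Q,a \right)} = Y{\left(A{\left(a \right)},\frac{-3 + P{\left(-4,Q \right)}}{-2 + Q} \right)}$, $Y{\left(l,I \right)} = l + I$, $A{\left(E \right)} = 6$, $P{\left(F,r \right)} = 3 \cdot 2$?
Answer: $\frac{\sqrt{5230}}{30} \approx 2.4106$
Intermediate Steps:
$P{\left(F,r \right)} = 6$
$Y{\left(l,I \right)} = I + l$
$c{\left(Q,a \right)} = 6 + \frac{3}{-2 + Q}$ ($c{\left(Q,a \right)} = \frac{-3 + 6}{-2 + Q} + 6 = \frac{3}{-2 + Q} + 6 = 6 + \frac{3}{-2 + Q}$)
$\sqrt{c{\left(-13,-15 \right)} + \frac{1}{\left(-5 - 5\right) \left(-9\right)}} = \sqrt{\frac{3 \left(-3 + 2 \left(-13\right)\right)}{-2 - 13} + \frac{1}{\left(-5 - 5\right) \left(-9\right)}} = \sqrt{\frac{3 \left(-3 - 26\right)}{-15} + \frac{1}{\left(-10\right) \left(-9\right)}} = \sqrt{3 \left(- \frac{1}{15}\right) \left(-29\right) + \frac{1}{90}} = \sqrt{\frac{29}{5} + \frac{1}{90}} = \sqrt{\frac{523}{90}} = \frac{\sqrt{5230}}{30}$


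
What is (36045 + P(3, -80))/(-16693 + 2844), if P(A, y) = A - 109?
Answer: -35939/13849 ≈ -2.5951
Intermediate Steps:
P(A, y) = -109 + A
(36045 + P(3, -80))/(-16693 + 2844) = (36045 + (-109 + 3))/(-16693 + 2844) = (36045 - 106)/(-13849) = 35939*(-1/13849) = -35939/13849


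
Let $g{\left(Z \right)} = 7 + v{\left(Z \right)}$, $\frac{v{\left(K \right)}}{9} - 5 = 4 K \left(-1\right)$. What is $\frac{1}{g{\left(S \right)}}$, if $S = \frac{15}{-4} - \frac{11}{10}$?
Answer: $\frac{5}{1133} \approx 0.0044131$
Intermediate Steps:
$v{\left(K \right)} = 45 - 36 K$ ($v{\left(K \right)} = 45 + 9 \cdot 4 K \left(-1\right) = 45 + 9 \left(- 4 K\right) = 45 - 36 K$)
$S = - \frac{97}{20}$ ($S = 15 \left(- \frac{1}{4}\right) - \frac{11}{10} = - \frac{15}{4} - \frac{11}{10} = - \frac{97}{20} \approx -4.85$)
$g{\left(Z \right)} = 52 - 36 Z$ ($g{\left(Z \right)} = 7 - \left(-45 + 36 Z\right) = 52 - 36 Z$)
$\frac{1}{g{\left(S \right)}} = \frac{1}{52 - - \frac{873}{5}} = \frac{1}{52 + \frac{873}{5}} = \frac{1}{\frac{1133}{5}} = \frac{5}{1133}$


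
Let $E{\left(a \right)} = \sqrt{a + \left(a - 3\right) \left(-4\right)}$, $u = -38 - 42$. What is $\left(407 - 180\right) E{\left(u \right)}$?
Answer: $1362 \sqrt{7} \approx 3603.5$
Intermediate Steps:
$u = -80$
$E{\left(a \right)} = \sqrt{12 - 3 a}$ ($E{\left(a \right)} = \sqrt{a + \left(-3 + a\right) \left(-4\right)} = \sqrt{a - \left(-12 + 4 a\right)} = \sqrt{12 - 3 a}$)
$\left(407 - 180\right) E{\left(u \right)} = \left(407 - 180\right) \sqrt{12 - -240} = 227 \sqrt{12 + 240} = 227 \sqrt{252} = 227 \cdot 6 \sqrt{7} = 1362 \sqrt{7}$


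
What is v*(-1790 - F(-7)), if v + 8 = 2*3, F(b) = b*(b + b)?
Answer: 3776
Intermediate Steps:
F(b) = 2*b² (F(b) = b*(2*b) = 2*b²)
v = -2 (v = -8 + 2*3 = -8 + 6 = -2)
v*(-1790 - F(-7)) = -2*(-1790 - 2*(-7)²) = -2*(-1790 - 2*49) = -2*(-1790 - 1*98) = -2*(-1790 - 98) = -2*(-1888) = 3776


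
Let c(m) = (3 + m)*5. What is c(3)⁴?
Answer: 810000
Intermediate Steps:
c(m) = 15 + 5*m
c(3)⁴ = (15 + 5*3)⁴ = (15 + 15)⁴ = 30⁴ = 810000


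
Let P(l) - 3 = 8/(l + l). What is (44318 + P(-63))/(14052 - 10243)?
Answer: 2792219/239967 ≈ 11.636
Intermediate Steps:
P(l) = 3 + 4/l (P(l) = 3 + 8/(l + l) = 3 + 8/(2*l) = 3 + (1/(2*l))*8 = 3 + 4/l)
(44318 + P(-63))/(14052 - 10243) = (44318 + (3 + 4/(-63)))/(14052 - 10243) = (44318 + (3 + 4*(-1/63)))/3809 = (44318 + (3 - 4/63))*(1/3809) = (44318 + 185/63)*(1/3809) = (2792219/63)*(1/3809) = 2792219/239967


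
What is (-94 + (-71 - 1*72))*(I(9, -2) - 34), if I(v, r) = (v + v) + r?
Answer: 4266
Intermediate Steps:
I(v, r) = r + 2*v (I(v, r) = 2*v + r = r + 2*v)
(-94 + (-71 - 1*72))*(I(9, -2) - 34) = (-94 + (-71 - 1*72))*((-2 + 2*9) - 34) = (-94 + (-71 - 72))*((-2 + 18) - 34) = (-94 - 143)*(16 - 34) = -237*(-18) = 4266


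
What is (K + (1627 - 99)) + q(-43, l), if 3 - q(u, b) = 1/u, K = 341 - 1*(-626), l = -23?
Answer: 107415/43 ≈ 2498.0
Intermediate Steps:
K = 967 (K = 341 + 626 = 967)
q(u, b) = 3 - 1/u
(K + (1627 - 99)) + q(-43, l) = (967 + (1627 - 99)) + (3 - 1/(-43)) = (967 + 1528) + (3 - 1*(-1/43)) = 2495 + (3 + 1/43) = 2495 + 130/43 = 107415/43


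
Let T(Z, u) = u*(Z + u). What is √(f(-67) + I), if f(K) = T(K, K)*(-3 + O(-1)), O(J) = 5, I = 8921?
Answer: 17*√93 ≈ 163.94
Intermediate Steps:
f(K) = 4*K² (f(K) = (K*(K + K))*(-3 + 5) = (K*(2*K))*2 = (2*K²)*2 = 4*K²)
√(f(-67) + I) = √(4*(-67)² + 8921) = √(4*4489 + 8921) = √(17956 + 8921) = √26877 = 17*√93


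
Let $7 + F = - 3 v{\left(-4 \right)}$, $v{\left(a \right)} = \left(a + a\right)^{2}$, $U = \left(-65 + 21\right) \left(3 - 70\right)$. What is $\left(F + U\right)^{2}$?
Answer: $7557001$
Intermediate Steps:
$U = 2948$ ($U = \left(-44\right) \left(-67\right) = 2948$)
$v{\left(a \right)} = 4 a^{2}$ ($v{\left(a \right)} = \left(2 a\right)^{2} = 4 a^{2}$)
$F = -199$ ($F = -7 - 3 \cdot 4 \left(-4\right)^{2} = -7 - 3 \cdot 4 \cdot 16 = -7 - 192 = -199$)
$\left(F + U\right)^{2} = \left(-199 + 2948\right)^{2} = 2749^{2} = 7557001$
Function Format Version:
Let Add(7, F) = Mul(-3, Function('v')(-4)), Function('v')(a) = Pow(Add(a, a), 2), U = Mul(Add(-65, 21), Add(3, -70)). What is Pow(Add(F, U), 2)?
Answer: 7557001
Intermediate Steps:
U = 2948 (U = Mul(-44, -67) = 2948)
Function('v')(a) = Mul(4, Pow(a, 2)) (Function('v')(a) = Pow(Mul(2, a), 2) = Mul(4, Pow(a, 2)))
F = -199 (F = Add(-7, Mul(-3, Mul(4, Pow(-4, 2)))) = Add(-7, Mul(-3, Mul(4, 16))) = Add(-7, Mul(-3, 64)) = Add(-7, -192) = -199)
Pow(Add(F, U), 2) = Pow(Add(-199, 2948), 2) = Pow(2749, 2) = 7557001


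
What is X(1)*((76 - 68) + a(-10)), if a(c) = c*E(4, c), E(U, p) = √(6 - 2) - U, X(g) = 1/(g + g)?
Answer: 14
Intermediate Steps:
X(g) = 1/(2*g)
E(U, p) = 2 - U (E(U, p) = √4 - U = 2 - U)
a(c) = -2*c (a(c) = c*(2 - 1*4) = c*(2 - 4) = c*(-2) = -2*c)
X(1)*((76 - 68) + a(-10)) = ((½)/1)*((76 - 68) - 2*(-10)) = ((½)*1)*(8 + 20) = (½)*28 = 14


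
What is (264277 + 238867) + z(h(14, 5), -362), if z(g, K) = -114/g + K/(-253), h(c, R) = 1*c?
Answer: 891056137/1771 ≈ 5.0314e+5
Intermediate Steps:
h(c, R) = c
z(g, K) = -114/g - K/253 (z(g, K) = -114/g + K*(-1/253) = -114/g - K/253)
(264277 + 238867) + z(h(14, 5), -362) = (264277 + 238867) + (-114/14 - 1/253*(-362)) = 503144 + (-114*1/14 + 362/253) = 503144 + (-57/7 + 362/253) = 503144 - 11887/1771 = 891056137/1771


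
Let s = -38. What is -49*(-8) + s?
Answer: 354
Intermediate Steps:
-49*(-8) + s = -49*(-8) - 38 = 392 - 38 = 354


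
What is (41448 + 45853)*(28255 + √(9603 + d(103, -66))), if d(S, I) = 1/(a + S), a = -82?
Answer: 2466689755 + 698408*√66171/21 ≈ 2.4752e+9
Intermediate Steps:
d(S, I) = 1/(-82 + S)
(41448 + 45853)*(28255 + √(9603 + d(103, -66))) = (41448 + 45853)*(28255 + √(9603 + 1/(-82 + 103))) = 87301*(28255 + √(9603 + 1/21)) = 87301*(28255 + √(201664/21)) = 87301*(28255 + 8*√66171/21) = 2466689755 + 698408*√66171/21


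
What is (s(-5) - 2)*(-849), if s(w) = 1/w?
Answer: 9339/5 ≈ 1867.8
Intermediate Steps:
(s(-5) - 2)*(-849) = (1/(-5) - 2)*(-849) = (-⅕ - 2)*(-849) = -11/5*(-849) = 9339/5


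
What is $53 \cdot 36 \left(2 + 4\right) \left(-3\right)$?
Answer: $-34344$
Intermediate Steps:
$53 \cdot 36 \left(2 + 4\right) \left(-3\right) = 1908 \cdot 6 \left(-3\right) = 1908 \left(-18\right) = -34344$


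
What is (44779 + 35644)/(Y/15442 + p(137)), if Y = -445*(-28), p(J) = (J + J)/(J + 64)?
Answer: 17830020369/481112 ≈ 37060.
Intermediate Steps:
p(J) = 2*J/(64 + J) (p(J) = (2*J)/(64 + J) = 2*J/(64 + J))
Y = 12460
(44779 + 35644)/(Y/15442 + p(137)) = (44779 + 35644)/(12460/15442 + 2*137/(64 + 137)) = 80423/(12460*(1/15442) + 2*137/201) = 80423/(890/1103 + 2*137*(1/201)) = 80423/(890/1103 + 274/201) = 80423/(481112/221703) = 80423*(221703/481112) = 17830020369/481112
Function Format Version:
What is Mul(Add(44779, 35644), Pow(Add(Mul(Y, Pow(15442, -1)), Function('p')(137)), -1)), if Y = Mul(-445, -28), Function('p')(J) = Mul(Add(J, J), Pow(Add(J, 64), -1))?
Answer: Rational(17830020369, 481112) ≈ 37060.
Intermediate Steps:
Function('p')(J) = Mul(2, J, Pow(Add(64, J), -1)) (Function('p')(J) = Mul(Mul(2, J), Pow(Add(64, J), -1)) = Mul(2, J, Pow(Add(64, J), -1)))
Y = 12460
Mul(Add(44779, 35644), Pow(Add(Mul(Y, Pow(15442, -1)), Function('p')(137)), -1)) = Mul(Add(44779, 35644), Pow(Add(Mul(12460, Pow(15442, -1)), Mul(2, 137, Pow(Add(64, 137), -1))), -1)) = Mul(80423, Pow(Add(Mul(12460, Rational(1, 15442)), Mul(2, 137, Pow(201, -1))), -1)) = Mul(80423, Pow(Add(Rational(890, 1103), Mul(2, 137, Rational(1, 201))), -1)) = Mul(80423, Pow(Add(Rational(890, 1103), Rational(274, 201)), -1)) = Mul(80423, Pow(Rational(481112, 221703), -1)) = Mul(80423, Rational(221703, 481112)) = Rational(17830020369, 481112)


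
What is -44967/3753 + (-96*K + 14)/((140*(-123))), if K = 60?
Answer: -41820389/3590370 ≈ -11.648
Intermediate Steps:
-44967/3753 + (-96*K + 14)/((140*(-123))) = -44967/3753 + (-96*60 + 14)/((140*(-123))) = -44967*1/3753 + (-5760 + 14)/(-17220) = -14989/1251 - 5746*(-1/17220) = -14989/1251 + 2873/8610 = -41820389/3590370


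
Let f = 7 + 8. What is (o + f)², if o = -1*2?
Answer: 169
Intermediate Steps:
o = -2
f = 15
(o + f)² = (-2 + 15)² = 13² = 169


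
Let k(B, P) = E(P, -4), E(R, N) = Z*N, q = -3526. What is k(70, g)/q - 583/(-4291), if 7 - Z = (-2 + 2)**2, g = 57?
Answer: 1087903/7565033 ≈ 0.14381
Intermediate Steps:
Z = 7 (Z = 7 - (-2 + 2)**2 = 7 - 1*0**2 = 7 - 1*0 = 7 + 0 = 7)
E(R, N) = 7*N
k(B, P) = -28 (k(B, P) = 7*(-4) = -28)
k(70, g)/q - 583/(-4291) = -28/(-3526) - 583/(-4291) = -28*(-1/3526) - 583*(-1/4291) = 14/1763 + 583/4291 = 1087903/7565033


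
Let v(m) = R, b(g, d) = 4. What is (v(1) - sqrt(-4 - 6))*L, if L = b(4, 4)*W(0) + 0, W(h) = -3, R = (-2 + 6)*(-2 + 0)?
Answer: 96 + 12*I*sqrt(10) ≈ 96.0 + 37.947*I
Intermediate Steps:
R = -8 (R = 4*(-2) = -8)
v(m) = -8
L = -12 (L = 4*(-3) + 0 = -12 + 0 = -12)
(v(1) - sqrt(-4 - 6))*L = (-8 - sqrt(-4 - 6))*(-12) = (-8 - sqrt(-10))*(-12) = (-8 - I*sqrt(10))*(-12) = 96 + 12*I*sqrt(10)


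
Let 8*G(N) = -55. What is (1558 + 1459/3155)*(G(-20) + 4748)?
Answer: 186494958621/25240 ≈ 7.3889e+6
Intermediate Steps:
G(N) = -55/8 (G(N) = (1/8)*(-55) = -55/8)
(1558 + 1459/3155)*(G(-20) + 4748) = (1558 + 1459/3155)*(-55/8 + 4748) = (1558 + 1459*(1/3155))*(37929/8) = (1558 + 1459/3155)*(37929/8) = (4916949/3155)*(37929/8) = 186494958621/25240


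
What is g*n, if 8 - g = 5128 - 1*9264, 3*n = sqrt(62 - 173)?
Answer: 4144*I*sqrt(111)/3 ≈ 14553.0*I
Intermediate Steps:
n = I*sqrt(111)/3 (n = sqrt(62 - 173)/3 = sqrt(-111)/3 = (I*sqrt(111))/3 = I*sqrt(111)/3 ≈ 3.5119*I)
g = 4144 (g = 8 - (5128 - 1*9264) = 8 - (5128 - 9264) = 8 - 1*(-4136) = 8 + 4136 = 4144)
g*n = 4144*(I*sqrt(111)/3) = 4144*I*sqrt(111)/3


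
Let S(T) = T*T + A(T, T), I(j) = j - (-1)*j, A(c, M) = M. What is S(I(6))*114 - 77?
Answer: 17707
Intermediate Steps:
I(j) = 2*j (I(j) = j + j = 2*j)
S(T) = T + T² (S(T) = T*T + T = T² + T = T + T²)
S(I(6))*114 - 77 = ((2*6)*(1 + 2*6))*114 - 77 = (12*(1 + 12))*114 - 77 = (12*13)*114 - 77 = 156*114 - 77 = 17784 - 77 = 17707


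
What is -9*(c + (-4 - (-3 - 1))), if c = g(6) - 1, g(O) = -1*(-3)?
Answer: -18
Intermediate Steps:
g(O) = 3
c = 2 (c = 3 - 1 = 2)
-9*(c + (-4 - (-3 - 1))) = -9*(2 + (-4 - (-3 - 1))) = -9*(2 + (-4 - 1*(-4))) = -9*(2 + (-4 + 4)) = -9*(2 + 0) = -9*2 = -18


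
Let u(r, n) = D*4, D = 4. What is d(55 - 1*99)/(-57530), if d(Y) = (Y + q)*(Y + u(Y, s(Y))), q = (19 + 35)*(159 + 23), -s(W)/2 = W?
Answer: 136976/28765 ≈ 4.7619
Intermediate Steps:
s(W) = -2*W
u(r, n) = 16 (u(r, n) = 4*4 = 16)
q = 9828 (q = 54*182 = 9828)
d(Y) = (16 + Y)*(9828 + Y) (d(Y) = (Y + 9828)*(Y + 16) = (9828 + Y)*(16 + Y) = (16 + Y)*(9828 + Y))
d(55 - 1*99)/(-57530) = (157248 + (55 - 1*99)² + 9844*(55 - 1*99))/(-57530) = (157248 + (55 - 99)² + 9844*(55 - 99))*(-1/57530) = (157248 + (-44)² + 9844*(-44))*(-1/57530) = (157248 + 1936 - 433136)*(-1/57530) = -273952*(-1/57530) = 136976/28765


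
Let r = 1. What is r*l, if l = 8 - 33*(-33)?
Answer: 1097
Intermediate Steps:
l = 1097 (l = 8 + 1089 = 1097)
r*l = 1*1097 = 1097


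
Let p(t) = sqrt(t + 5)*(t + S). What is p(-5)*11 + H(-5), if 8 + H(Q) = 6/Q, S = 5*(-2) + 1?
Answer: -46/5 ≈ -9.2000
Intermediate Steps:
S = -9 (S = -10 + 1 = -9)
H(Q) = -8 + 6/Q
p(t) = sqrt(5 + t)*(-9 + t) (p(t) = sqrt(t + 5)*(t - 9) = sqrt(5 + t)*(-9 + t))
p(-5)*11 + H(-5) = (sqrt(5 - 5)*(-9 - 5))*11 + (-8 + 6/(-5)) = (sqrt(0)*(-14))*11 + (-8 + 6*(-1/5)) = (0*(-14))*11 + (-8 - 6/5) = 0*11 - 46/5 = 0 - 46/5 = -46/5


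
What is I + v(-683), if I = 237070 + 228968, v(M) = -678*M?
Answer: 929112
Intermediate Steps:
I = 466038
I + v(-683) = 466038 - 678*(-683) = 466038 + 463074 = 929112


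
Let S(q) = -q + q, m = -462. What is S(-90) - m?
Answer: 462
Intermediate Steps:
S(q) = 0
S(-90) - m = 0 - 1*(-462) = 0 + 462 = 462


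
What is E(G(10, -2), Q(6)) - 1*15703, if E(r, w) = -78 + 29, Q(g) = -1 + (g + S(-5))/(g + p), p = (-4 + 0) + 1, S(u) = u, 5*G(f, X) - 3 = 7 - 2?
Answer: -15752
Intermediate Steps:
G(f, X) = 8/5 (G(f, X) = ⅗ + (7 - 2)/5 = ⅗ + (⅕)*5 = ⅗ + 1 = 8/5)
p = -3 (p = -4 + 1 = -3)
Q(g) = -1 + (-5 + g)/(-3 + g) (Q(g) = -1 + (g - 5)/(g - 3) = -1 + (-5 + g)/(-3 + g))
E(r, w) = -49
E(G(10, -2), Q(6)) - 1*15703 = -49 - 1*15703 = -49 - 15703 = -15752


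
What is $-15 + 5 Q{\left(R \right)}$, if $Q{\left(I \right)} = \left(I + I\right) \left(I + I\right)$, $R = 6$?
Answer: $705$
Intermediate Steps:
$Q{\left(I \right)} = 4 I^{2}$ ($Q{\left(I \right)} = 2 I 2 I = 4 I^{2}$)
$-15 + 5 Q{\left(R \right)} = -15 + 5 \cdot 4 \cdot 6^{2} = -15 + 5 \cdot 4 \cdot 36 = -15 + 5 \cdot 144 = -15 + 720 = 705$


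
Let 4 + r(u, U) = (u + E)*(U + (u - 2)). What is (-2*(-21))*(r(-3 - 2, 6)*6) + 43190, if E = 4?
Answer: 42434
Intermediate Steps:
r(u, U) = -4 + (4 + u)*(-2 + U + u) (r(u, U) = -4 + (u + 4)*(U + (u - 2)) = -4 + (4 + u)*(U + (-2 + u)) = -4 + (4 + u)*(-2 + U + u))
(-2*(-21))*(r(-3 - 2, 6)*6) + 43190 = (-2*(-21))*((-12 + (-3 - 2)² + 2*(-3 - 2) + 4*6 + 6*(-3 - 2))*6) + 43190 = 42*((-12 + (-5)² + 2*(-5) + 24 + 6*(-5))*6) + 43190 = 42*((-12 + 25 - 10 + 24 - 30)*6) + 43190 = 42*(-3*6) + 43190 = 42*(-18) + 43190 = -756 + 43190 = 42434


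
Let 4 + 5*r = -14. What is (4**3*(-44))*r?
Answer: 50688/5 ≈ 10138.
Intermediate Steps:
r = -18/5 (r = -4/5 + (1/5)*(-14) = -4/5 - 14/5 = -18/5 ≈ -3.6000)
(4**3*(-44))*r = (4**3*(-44))*(-18/5) = (64*(-44))*(-18/5) = -2816*(-18/5) = 50688/5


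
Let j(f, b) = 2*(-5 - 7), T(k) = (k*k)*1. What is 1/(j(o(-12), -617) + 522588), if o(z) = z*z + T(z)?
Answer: 1/522564 ≈ 1.9136e-6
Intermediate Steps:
T(k) = k**2 (T(k) = k**2*1 = k**2)
o(z) = 2*z**2 (o(z) = z*z + z**2 = z**2 + z**2 = 2*z**2)
j(f, b) = -24 (j(f, b) = 2*(-12) = -24)
1/(j(o(-12), -617) + 522588) = 1/(-24 + 522588) = 1/522564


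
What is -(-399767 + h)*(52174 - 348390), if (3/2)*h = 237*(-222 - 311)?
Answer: -143362915896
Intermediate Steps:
h = -84214 (h = 2*(237*(-222 - 311))/3 = 2*(237*(-533))/3 = (⅔)*(-126321) = -84214)
-(-399767 + h)*(52174 - 348390) = -(-399767 - 84214)*(52174 - 348390) = -(-483981)*(-296216) = -1*143362915896 = -143362915896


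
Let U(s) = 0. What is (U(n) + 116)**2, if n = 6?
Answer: 13456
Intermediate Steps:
(U(n) + 116)**2 = (0 + 116)**2 = 116**2 = 13456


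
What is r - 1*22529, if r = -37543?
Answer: -60072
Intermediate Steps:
r - 1*22529 = -37543 - 1*22529 = -37543 - 22529 = -60072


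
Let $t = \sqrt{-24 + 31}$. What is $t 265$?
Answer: $265 \sqrt{7} \approx 701.12$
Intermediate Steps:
$t = \sqrt{7} \approx 2.6458$
$t 265 = \sqrt{7} \cdot 265 = 265 \sqrt{7}$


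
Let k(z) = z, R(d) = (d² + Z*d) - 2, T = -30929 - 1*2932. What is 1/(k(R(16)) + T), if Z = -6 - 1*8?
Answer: -1/33831 ≈ -2.9559e-5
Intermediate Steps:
T = -33861 (T = -30929 - 2932 = -33861)
Z = -14 (Z = -6 - 8 = -14)
R(d) = -2 + d² - 14*d (R(d) = (d² - 14*d) - 2 = -2 + d² - 14*d)
1/(k(R(16)) + T) = 1/((-2 + 16² - 14*16) - 33861) = 1/((-2 + 256 - 224) - 33861) = 1/(30 - 33861) = 1/(-33831) = -1/33831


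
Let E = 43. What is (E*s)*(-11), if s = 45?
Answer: -21285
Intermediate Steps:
(E*s)*(-11) = (43*45)*(-11) = 1935*(-11) = -21285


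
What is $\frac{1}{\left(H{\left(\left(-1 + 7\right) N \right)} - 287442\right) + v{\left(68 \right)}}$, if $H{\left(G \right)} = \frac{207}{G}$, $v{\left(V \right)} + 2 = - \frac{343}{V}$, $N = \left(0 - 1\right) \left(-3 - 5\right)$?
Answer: $- \frac{272}{78184967} \approx -3.4789 \cdot 10^{-6}$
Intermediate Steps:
$N = 8$ ($N = \left(-1\right) \left(-8\right) = 8$)
$v{\left(V \right)} = -2 - \frac{343}{V}$
$\frac{1}{\left(H{\left(\left(-1 + 7\right) N \right)} - 287442\right) + v{\left(68 \right)}} = \frac{1}{\left(\frac{207}{\left(-1 + 7\right) 8} - 287442\right) - \left(2 + \frac{343}{68}\right)} = \frac{1}{\left(\frac{207}{6 \cdot 8} - 287442\right) - \frac{479}{68}} = \frac{1}{\left(\frac{207}{48} - 287442\right) - \frac{479}{68}} = \frac{1}{\left(207 \cdot \frac{1}{48} - 287442\right) - \frac{479}{68}} = \frac{1}{\left(\frac{69}{16} - 287442\right) - \frac{479}{68}} = \frac{1}{- \frac{4599003}{16} - \frac{479}{68}} = \frac{1}{- \frac{78184967}{272}} = - \frac{272}{78184967}$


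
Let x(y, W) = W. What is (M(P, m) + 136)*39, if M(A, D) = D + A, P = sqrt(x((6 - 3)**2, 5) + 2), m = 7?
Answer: 5577 + 39*sqrt(7) ≈ 5680.2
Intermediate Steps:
P = sqrt(7) (P = sqrt(5 + 2) = sqrt(7) ≈ 2.6458)
M(A, D) = A + D
(M(P, m) + 136)*39 = ((sqrt(7) + 7) + 136)*39 = ((7 + sqrt(7)) + 136)*39 = (143 + sqrt(7))*39 = 5577 + 39*sqrt(7)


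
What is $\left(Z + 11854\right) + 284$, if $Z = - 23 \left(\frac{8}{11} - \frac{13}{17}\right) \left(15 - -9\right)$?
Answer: $\frac{2273670}{187} \approx 12159.0$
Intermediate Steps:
$Z = \frac{3864}{187}$ ($Z = - 23 \left(8 \cdot \frac{1}{11} - \frac{13}{17}\right) \left(15 + 9\right) = - 23 \left(\frac{8}{11} - \frac{13}{17}\right) 24 = \left(-23\right) \left(- \frac{7}{187}\right) 24 = \frac{161}{187} \cdot 24 = \frac{3864}{187} \approx 20.663$)
$\left(Z + 11854\right) + 284 = \left(\frac{3864}{187} + 11854\right) + 284 = \frac{2220562}{187} + 284 = \frac{2273670}{187}$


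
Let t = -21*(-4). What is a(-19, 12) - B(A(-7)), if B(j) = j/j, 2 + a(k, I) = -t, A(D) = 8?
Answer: -87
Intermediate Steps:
t = 84
a(k, I) = -86 (a(k, I) = -2 - 1*84 = -2 - 84 = -86)
B(j) = 1
a(-19, 12) - B(A(-7)) = -86 - 1*1 = -86 - 1 = -87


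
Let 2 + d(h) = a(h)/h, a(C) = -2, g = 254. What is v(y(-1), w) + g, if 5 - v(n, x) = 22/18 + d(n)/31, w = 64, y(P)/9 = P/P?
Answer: 23980/93 ≈ 257.85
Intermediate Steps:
y(P) = 9 (y(P) = 9*(P/P) = 9*1 = 9)
d(h) = -2 - 2/h
v(n, x) = 1072/279 + 2/(31*n) (v(n, x) = 5 - (22/18 + (-2 - 2/n)/31) = 5 - (22*(1/18) + (-2 - 2/n)*(1/31)) = 5 - (11/9 + (-2/31 - 2/(31*n))) = 5 - (323/279 - 2/(31*n)) = 5 + (-323/279 + 2/(31*n)) = 1072/279 + 2/(31*n))
v(y(-1), w) + g = (2/279)*(9 + 536*9)/9 + 254 = (2/279)*(1/9)*(9 + 4824) + 254 = (2/279)*(1/9)*4833 + 254 = 358/93 + 254 = 23980/93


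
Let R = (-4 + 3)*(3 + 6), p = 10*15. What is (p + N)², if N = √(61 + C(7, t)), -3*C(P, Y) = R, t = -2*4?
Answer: 24964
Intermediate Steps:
t = -8
p = 150
R = -9 (R = -1*9 = -9)
C(P, Y) = 3 (C(P, Y) = -⅓*(-9) = 3)
N = 8 (N = √(61 + 3) = √64 = 8)
(p + N)² = (150 + 8)² = 158² = 24964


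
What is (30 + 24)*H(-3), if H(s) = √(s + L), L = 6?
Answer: 54*√3 ≈ 93.531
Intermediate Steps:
H(s) = √(6 + s) (H(s) = √(s + 6) = √(6 + s))
(30 + 24)*H(-3) = (30 + 24)*√(6 - 3) = 54*√3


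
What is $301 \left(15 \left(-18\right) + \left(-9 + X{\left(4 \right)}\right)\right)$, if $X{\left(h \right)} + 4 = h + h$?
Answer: $-82775$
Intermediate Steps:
$X{\left(h \right)} = -4 + 2 h$ ($X{\left(h \right)} = -4 + \left(h + h\right) = -4 + 2 h$)
$301 \left(15 \left(-18\right) + \left(-9 + X{\left(4 \right)}\right)\right) = 301 \left(15 \left(-18\right) + \left(-9 + \left(-4 + 2 \cdot 4\right)\right)\right) = 301 \left(-270 + \left(-9 + \left(-4 + 8\right)\right)\right) = 301 \left(-270 + \left(-9 + 4\right)\right) = 301 \left(-270 - 5\right) = 301 \left(-275\right) = -82775$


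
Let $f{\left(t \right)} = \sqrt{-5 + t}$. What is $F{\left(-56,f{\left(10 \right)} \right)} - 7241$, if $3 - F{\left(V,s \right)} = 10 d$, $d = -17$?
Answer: $-7068$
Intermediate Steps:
$F{\left(V,s \right)} = 173$ ($F{\left(V,s \right)} = 3 - 10 \left(-17\right) = 3 - -170 = 3 + 170 = 173$)
$F{\left(-56,f{\left(10 \right)} \right)} - 7241 = 173 - 7241 = -7068$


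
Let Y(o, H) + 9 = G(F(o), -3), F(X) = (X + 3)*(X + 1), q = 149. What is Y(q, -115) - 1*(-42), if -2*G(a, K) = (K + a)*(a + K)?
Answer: -519703143/2 ≈ -2.5985e+8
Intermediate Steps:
F(X) = (1 + X)*(3 + X) (F(X) = (3 + X)*(1 + X) = (1 + X)*(3 + X))
G(a, K) = -(K + a)²/2 (G(a, K) = -(K + a)*(a + K)/2 = -(K + a)*(K + a)/2 = -(K + a)²/2)
Y(o, H) = -9 - (o² + 4*o)²/2 (Y(o, H) = -9 - (-3 + (3 + o² + 4*o))²/2 = -9 - (o² + 4*o)²/2)
Y(q, -115) - 1*(-42) = (-9 - ½*149²*(4 + 149)²) - 1*(-42) = (-9 - ½*22201*153²) + 42 = (-9 - ½*22201*23409) + 42 = (-9 - 519703209/2) + 42 = -519703227/2 + 42 = -519703143/2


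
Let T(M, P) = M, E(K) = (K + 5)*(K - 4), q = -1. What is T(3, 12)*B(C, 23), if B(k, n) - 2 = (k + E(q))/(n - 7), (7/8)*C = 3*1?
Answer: 81/28 ≈ 2.8929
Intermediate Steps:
E(K) = (-4 + K)*(5 + K) (E(K) = (5 + K)*(-4 + K) = (-4 + K)*(5 + K))
C = 24/7 (C = 8*(3*1)/7 = (8/7)*3 = 24/7 ≈ 3.4286)
B(k, n) = 2 + (-20 + k)/(-7 + n) (B(k, n) = 2 + (k + (-20 - 1 + (-1)**2))/(n - 7) = 2 + (k + (-20 - 1 + 1))/(-7 + n) = 2 + (k - 20)/(-7 + n) = 2 + (-20 + k)/(-7 + n))
T(3, 12)*B(C, 23) = 3*((-34 + 24/7 + 2*23)/(-7 + 23)) = 3*((-34 + 24/7 + 46)/16) = 3*((1/16)*(108/7)) = 3*(27/28) = 81/28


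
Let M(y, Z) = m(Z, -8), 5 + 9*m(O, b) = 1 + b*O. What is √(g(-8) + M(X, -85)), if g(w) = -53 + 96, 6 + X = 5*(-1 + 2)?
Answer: √1063/3 ≈ 10.868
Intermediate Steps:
m(O, b) = -4/9 + O*b/9 (m(O, b) = -5/9 + (1 + b*O)/9 = -5/9 + (1 + O*b)/9 = -5/9 + (⅑ + O*b/9) = -4/9 + O*b/9)
X = -1 (X = -6 + 5*(-1 + 2) = -6 + 5*1 = -6 + 5 = -1)
M(y, Z) = -4/9 - 8*Z/9 (M(y, Z) = -4/9 + (⅑)*Z*(-8) = -4/9 - 8*Z/9)
g(w) = 43
√(g(-8) + M(X, -85)) = √(43 + (-4/9 - 8/9*(-85))) = √(43 + (-4/9 + 680/9)) = √(43 + 676/9) = √(1063/9) = √1063/3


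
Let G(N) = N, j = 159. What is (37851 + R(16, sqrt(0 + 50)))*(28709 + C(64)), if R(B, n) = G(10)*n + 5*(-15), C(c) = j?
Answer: 1090517568 + 1443400*sqrt(2) ≈ 1.0926e+9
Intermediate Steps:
C(c) = 159
R(B, n) = -75 + 10*n (R(B, n) = 10*n + 5*(-15) = 10*n - 75 = -75 + 10*n)
(37851 + R(16, sqrt(0 + 50)))*(28709 + C(64)) = (37851 + (-75 + 10*sqrt(0 + 50)))*(28709 + 159) = (37851 + (-75 + 10*sqrt(50)))*28868 = (37851 + (-75 + 10*(5*sqrt(2))))*28868 = (37851 + (-75 + 50*sqrt(2)))*28868 = (37776 + 50*sqrt(2))*28868 = 1090517568 + 1443400*sqrt(2)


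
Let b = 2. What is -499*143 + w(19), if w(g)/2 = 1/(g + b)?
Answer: -1498495/21 ≈ -71357.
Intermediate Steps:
w(g) = 2/(2 + g) (w(g) = 2/(g + 2) = 2/(2 + g))
-499*143 + w(19) = -499*143 + 2/(2 + 19) = -71357 + 2/21 = -1498495/21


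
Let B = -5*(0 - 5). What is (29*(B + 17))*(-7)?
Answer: -8526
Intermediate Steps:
B = 25 (B = -5*(-5) = 25)
(29*(B + 17))*(-7) = (29*(25 + 17))*(-7) = (29*42)*(-7) = 1218*(-7) = -8526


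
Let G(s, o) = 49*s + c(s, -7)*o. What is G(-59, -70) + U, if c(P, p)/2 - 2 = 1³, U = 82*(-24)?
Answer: -5279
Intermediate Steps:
U = -1968
c(P, p) = 6 (c(P, p) = 4 + 2*1³ = 4 + 2*1 = 4 + 2 = 6)
G(s, o) = 6*o + 49*s (G(s, o) = 49*s + 6*o = 6*o + 49*s)
G(-59, -70) + U = (6*(-70) + 49*(-59)) - 1968 = (-420 - 2891) - 1968 = -3311 - 1968 = -5279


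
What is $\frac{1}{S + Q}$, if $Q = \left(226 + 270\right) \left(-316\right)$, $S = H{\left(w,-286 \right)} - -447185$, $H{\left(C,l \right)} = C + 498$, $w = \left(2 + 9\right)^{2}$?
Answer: $\frac{1}{291068} \approx 3.4356 \cdot 10^{-6}$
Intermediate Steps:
$w = 121$ ($w = 11^{2} = 121$)
$H{\left(C,l \right)} = 498 + C$
$S = 447804$ ($S = \left(498 + 121\right) - -447185 = 619 + 447185 = 447804$)
$Q = -156736$ ($Q = 496 \left(-316\right) = -156736$)
$\frac{1}{S + Q} = \frac{1}{447804 - 156736} = \frac{1}{291068}$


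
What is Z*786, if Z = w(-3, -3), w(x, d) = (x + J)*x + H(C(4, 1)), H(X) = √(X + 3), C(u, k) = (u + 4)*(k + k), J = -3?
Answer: 14148 + 786*√19 ≈ 17574.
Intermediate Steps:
C(u, k) = 2*k*(4 + u) (C(u, k) = (4 + u)*(2*k) = 2*k*(4 + u))
H(X) = √(3 + X)
w(x, d) = √19 + x*(-3 + x) (w(x, d) = (x - 3)*x + √(3 + 2*1*(4 + 4)) = (-3 + x)*x + √(3 + 2*1*8) = x*(-3 + x) + √(3 + 16) = x*(-3 + x) + √19 = √19 + x*(-3 + x))
Z = 18 + √19 (Z = √19 + (-3)² - 3*(-3) = √19 + 9 + 9 = 18 + √19 ≈ 22.359)
Z*786 = (18 + √19)*786 = 14148 + 786*√19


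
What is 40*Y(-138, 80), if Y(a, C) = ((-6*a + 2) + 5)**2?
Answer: 27889000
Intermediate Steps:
Y(a, C) = (7 - 6*a)**2 (Y(a, C) = ((2 - 6*a) + 5)**2 = (7 - 6*a)**2)
40*Y(-138, 80) = 40*(-7 + 6*(-138))**2 = 40*(-7 - 828)**2 = 40*(-835)**2 = 40*697225 = 27889000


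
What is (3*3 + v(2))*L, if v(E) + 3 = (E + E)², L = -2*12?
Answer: -528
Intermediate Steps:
L = -24
v(E) = -3 + 4*E² (v(E) = -3 + (E + E)² = -3 + (2*E)² = -3 + 4*E²)
(3*3 + v(2))*L = (3*3 + (-3 + 4*2²))*(-24) = (9 + (-3 + 4*4))*(-24) = (9 + (-3 + 16))*(-24) = (9 + 13)*(-24) = 22*(-24) = -528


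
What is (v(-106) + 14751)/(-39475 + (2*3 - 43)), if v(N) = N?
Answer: -14645/39512 ≈ -0.37065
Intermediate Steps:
(v(-106) + 14751)/(-39475 + (2*3 - 43)) = (-106 + 14751)/(-39475 + (2*3 - 43)) = 14645/(-39475 + (6 - 43)) = 14645/(-39475 - 37) = 14645/(-39512) = 14645*(-1/39512) = -14645/39512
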